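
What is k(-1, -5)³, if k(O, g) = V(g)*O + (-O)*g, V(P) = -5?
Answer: 0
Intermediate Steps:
k(O, g) = -5*O - O*g (k(O, g) = -5*O + (-O)*g = -5*O - O*g)
k(-1, -5)³ = (-1*(-1)*(5 - 5))³ = (-1*(-1)*0)³ = 0³ = 0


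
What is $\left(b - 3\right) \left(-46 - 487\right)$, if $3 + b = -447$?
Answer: $241449$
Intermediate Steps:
$b = -450$ ($b = -3 - 447 = -450$)
$\left(b - 3\right) \left(-46 - 487\right) = \left(-450 - 3\right) \left(-46 - 487\right) = \left(-453\right) \left(-533\right) = 241449$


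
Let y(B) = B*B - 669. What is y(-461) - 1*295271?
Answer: -83419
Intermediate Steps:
y(B) = -669 + B² (y(B) = B² - 669 = -669 + B²)
y(-461) - 1*295271 = (-669 + (-461)²) - 1*295271 = (-669 + 212521) - 295271 = 211852 - 295271 = -83419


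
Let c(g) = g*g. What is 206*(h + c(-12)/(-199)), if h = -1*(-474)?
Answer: 19401492/199 ≈ 97495.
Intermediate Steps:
h = 474
c(g) = g**2
206*(h + c(-12)/(-199)) = 206*(474 + (-12)**2/(-199)) = 206*(474 + 144*(-1/199)) = 206*(474 - 144/199) = 206*(94182/199) = 19401492/199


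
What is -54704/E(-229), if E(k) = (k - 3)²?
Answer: -3419/3364 ≈ -1.0163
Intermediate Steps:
E(k) = (-3 + k)²
-54704/E(-229) = -54704/(-3 - 229)² = -54704/((-232)²) = -54704/53824 = -54704*1/53824 = -3419/3364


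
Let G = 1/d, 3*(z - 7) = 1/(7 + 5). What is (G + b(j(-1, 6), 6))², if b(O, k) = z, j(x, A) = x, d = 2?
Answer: 73441/1296 ≈ 56.667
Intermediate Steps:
z = 253/36 (z = 7 + 1/(3*(7 + 5)) = 7 + (⅓)/12 = 7 + (⅓)*(1/12) = 7 + 1/36 = 253/36 ≈ 7.0278)
b(O, k) = 253/36
G = ½ (G = 1/2 = ½ ≈ 0.50000)
(G + b(j(-1, 6), 6))² = (½ + 253/36)² = (271/36)² = 73441/1296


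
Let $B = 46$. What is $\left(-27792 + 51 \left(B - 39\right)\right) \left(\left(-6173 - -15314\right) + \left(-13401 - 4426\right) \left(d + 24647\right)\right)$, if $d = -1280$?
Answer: $11428169086080$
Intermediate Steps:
$\left(-27792 + 51 \left(B - 39\right)\right) \left(\left(-6173 - -15314\right) + \left(-13401 - 4426\right) \left(d + 24647\right)\right) = \left(-27792 + 51 \left(46 - 39\right)\right) \left(\left(-6173 - -15314\right) + \left(-13401 - 4426\right) \left(-1280 + 24647\right)\right) = \left(-27792 + 51 \cdot 7\right) \left(\left(-6173 + 15314\right) - 416563509\right) = \left(-27792 + 357\right) \left(9141 - 416563509\right) = \left(-27435\right) \left(-416554368\right) = 11428169086080$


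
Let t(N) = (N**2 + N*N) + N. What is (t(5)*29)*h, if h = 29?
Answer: 46255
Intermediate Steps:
t(N) = N + 2*N**2 (t(N) = (N**2 + N**2) + N = 2*N**2 + N = N + 2*N**2)
(t(5)*29)*h = ((5*(1 + 2*5))*29)*29 = ((5*(1 + 10))*29)*29 = ((5*11)*29)*29 = (55*29)*29 = 1595*29 = 46255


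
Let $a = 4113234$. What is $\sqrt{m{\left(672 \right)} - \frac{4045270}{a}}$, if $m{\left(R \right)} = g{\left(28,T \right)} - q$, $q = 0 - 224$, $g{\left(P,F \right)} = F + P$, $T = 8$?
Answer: $\frac{\sqrt{337197697905}}{36081} \approx 16.094$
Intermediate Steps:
$q = -224$ ($q = 0 - 224 = -224$)
$m{\left(R \right)} = 260$ ($m{\left(R \right)} = \left(8 + 28\right) - -224 = 36 + 224 = 260$)
$\sqrt{m{\left(672 \right)} - \frac{4045270}{a}} = \sqrt{260 - \frac{4045270}{4113234}} = \sqrt{260 - \frac{2022635}{2056617}} = \sqrt{\frac{532697785}{2056617}} = \frac{\sqrt{337197697905}}{36081}$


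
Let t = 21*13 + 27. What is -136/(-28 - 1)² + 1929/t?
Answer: 527163/84100 ≈ 6.2683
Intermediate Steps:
t = 300 (t = 273 + 27 = 300)
-136/(-28 - 1)² + 1929/t = -136/(-28 - 1)² + 1929/300 = -136/((-29)²) + 1929*(1/300) = -136/841 + 643/100 = 527163/84100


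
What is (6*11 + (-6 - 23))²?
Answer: 1369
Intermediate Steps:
(6*11 + (-6 - 23))² = (66 - 29)² = 37² = 1369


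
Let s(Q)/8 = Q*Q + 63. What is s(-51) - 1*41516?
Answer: -20204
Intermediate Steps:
s(Q) = 504 + 8*Q² (s(Q) = 8*(Q*Q + 63) = 8*(Q² + 63) = 8*(63 + Q²) = 504 + 8*Q²)
s(-51) - 1*41516 = (504 + 8*(-51)²) - 1*41516 = (504 + 8*2601) - 41516 = (504 + 20808) - 41516 = 21312 - 41516 = -20204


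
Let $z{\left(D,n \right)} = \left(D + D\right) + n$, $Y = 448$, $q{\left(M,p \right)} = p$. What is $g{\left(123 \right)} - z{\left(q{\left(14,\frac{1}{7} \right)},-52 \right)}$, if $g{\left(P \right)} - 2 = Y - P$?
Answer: $\frac{2651}{7} \approx 378.71$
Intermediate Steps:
$z{\left(D,n \right)} = n + 2 D$ ($z{\left(D,n \right)} = 2 D + n = n + 2 D$)
$g{\left(P \right)} = 450 - P$ ($g{\left(P \right)} = 2 - \left(-448 + P\right) = 450 - P$)
$g{\left(123 \right)} - z{\left(q{\left(14,\frac{1}{7} \right)},-52 \right)} = \left(450 - 123\right) - \left(-52 + \frac{2}{7}\right) = \left(450 - 123\right) - \left(-52 + 2 \cdot \frac{1}{7}\right) = 327 - \left(-52 + \frac{2}{7}\right) = 327 - - \frac{362}{7} = 327 + \frac{362}{7} = \frac{2651}{7}$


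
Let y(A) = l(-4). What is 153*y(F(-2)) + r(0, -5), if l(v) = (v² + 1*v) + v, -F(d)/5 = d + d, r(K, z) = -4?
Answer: 1220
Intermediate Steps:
F(d) = -10*d (F(d) = -5*(d + d) = -10*d)
l(v) = v² + 2*v (l(v) = (v² + v) + v = (v + v²) + v = v² + 2*v)
y(A) = 8 (y(A) = -4*(2 - 4) = -4*(-2) = 8)
153*y(F(-2)) + r(0, -5) = 153*8 - 4 = 1224 - 4 = 1220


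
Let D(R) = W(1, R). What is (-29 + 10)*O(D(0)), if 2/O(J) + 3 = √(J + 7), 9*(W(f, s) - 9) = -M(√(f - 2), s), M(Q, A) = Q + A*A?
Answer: -32319/1985 - 3591*√(144 - I)/1985 - 513*I/1985 - 57*I*√(144 - I)/1985 ≈ -37.992 - 0.52765*I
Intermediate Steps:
M(Q, A) = Q + A²
W(f, s) = 9 - s²/9 - √(-2 + f)/9 (W(f, s) = 9 + (-(√(f - 2) + s²))/9 = 9 + (-(√(-2 + f) + s²))/9 = 9 + (-(s² + √(-2 + f)))/9 = 9 + (-s² - √(-2 + f))/9 = 9 + (-s²/9 - √(-2 + f)/9) = 9 - s²/9 - √(-2 + f)/9)
D(R) = 9 - I/9 - R²/9 (D(R) = 9 - R²/9 - √(-2 + 1)/9 = 9 - R²/9 - I/9 = 9 - I/9 - R²/9)
O(J) = 2/(-3 + √(7 + J)) (O(J) = 2/(-3 + √(J + 7)) = 2/(-3 + √(7 + J)))
(-29 + 10)*O(D(0)) = (-29 + 10)*(2/(-3 + √(7 + (9 - I/9 - ⅑*0²)))) = -38/(-3 + √(7 + (9 - I/9 - ⅑*0))) = -38/(-3 + √(7 + (9 - I/9 + 0))) = -38/(-3 + √(7 + (9 - I/9))) = -38/(-3 + √(16 - I/9))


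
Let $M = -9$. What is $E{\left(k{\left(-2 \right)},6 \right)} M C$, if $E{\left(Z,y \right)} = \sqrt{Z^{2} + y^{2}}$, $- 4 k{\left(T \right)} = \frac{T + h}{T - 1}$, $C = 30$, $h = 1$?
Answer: $- \frac{45 \sqrt{5185}}{2} \approx -1620.2$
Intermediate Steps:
$k{\left(T \right)} = - \frac{1 + T}{4 \left(-1 + T\right)}$ ($k{\left(T \right)} = - \frac{\left(T + 1\right) \frac{1}{T - 1}}{4} = - \frac{\left(1 + T\right) \frac{1}{-1 + T}}{4} = - \frac{\frac{1}{-1 + T} \left(1 + T\right)}{4} = - \frac{1 + T}{4 \left(-1 + T\right)}$)
$E{\left(k{\left(-2 \right)},6 \right)} M C = \sqrt{\left(\frac{-1 - -2}{4 \left(-1 - 2\right)}\right)^{2} + 6^{2}} \left(-9\right) 30 = \sqrt{\left(\frac{-1 + 2}{4 \left(-3\right)}\right)^{2} + 36} \left(-9\right) 30 = \sqrt{\left(\frac{1}{4} \left(- \frac{1}{3}\right) 1\right)^{2} + 36} \left(-9\right) 30 = \sqrt{\left(- \frac{1}{12}\right)^{2} + 36} \left(-9\right) 30 = \sqrt{\frac{1}{144} + 36} \left(-9\right) 30 = \sqrt{\frac{5185}{144}} \left(-9\right) 30 = \frac{\sqrt{5185}}{12} \left(-9\right) 30 = - \frac{3 \sqrt{5185}}{4} \cdot 30 = - \frac{45 \sqrt{5185}}{2}$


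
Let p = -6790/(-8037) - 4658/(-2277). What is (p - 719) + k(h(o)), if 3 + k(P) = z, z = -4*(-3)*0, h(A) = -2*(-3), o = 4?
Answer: -1462209178/2033361 ≈ -719.11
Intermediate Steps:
h(A) = 6
p = 5877464/2033361 (p = -6790*(-1/8037) - 4658*(-1/2277) = 6790/8037 + 4658/2277 = 5877464/2033361 ≈ 2.8905)
z = 0 (z = 12*0 = 0)
k(P) = -3 (k(P) = -3 + 0 = -3)
(p - 719) + k(h(o)) = (5877464/2033361 - 719) - 3 = -1456109095/2033361 - 3 = -1462209178/2033361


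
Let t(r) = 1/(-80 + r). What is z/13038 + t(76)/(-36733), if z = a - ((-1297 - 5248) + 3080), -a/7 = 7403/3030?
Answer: 191882132921/725571153810 ≈ 0.26446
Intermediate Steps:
a = -51821/3030 ≈ -17.103
z = 10447129/3030 (z = -51821/3030 - ((-1297 - 5248) + 3080) = -51821/3030 - (-6545 + 3080) = -51821/3030 - 1*(-3465) = -51821/3030 + 3465 = 10447129/3030 ≈ 3447.9)
z/13038 + t(76)/(-36733) = (10447129/3030)/13038 + 1/((-80 + 76)*(-36733)) = (10447129/3030)*(1/13038) - 1/36733/(-4) = 10447129/39505140 - ¼*(-1/36733) = 10447129/39505140 + 1/146932 = 191882132921/725571153810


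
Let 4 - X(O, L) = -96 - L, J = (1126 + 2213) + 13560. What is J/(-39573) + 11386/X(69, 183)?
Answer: 148598587/3733053 ≈ 39.806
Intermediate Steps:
J = 16899 (J = 3339 + 13560 = 16899)
X(O, L) = 100 + L (X(O, L) = 4 - (-96 - L) = 4 + (96 + L) = 100 + L)
J/(-39573) + 11386/X(69, 183) = 16899/(-39573) + 11386/(100 + 183) = 16899*(-1/39573) + 11386/283 = -5633/13191 + 11386*(1/283) = -5633/13191 + 11386/283 = 148598587/3733053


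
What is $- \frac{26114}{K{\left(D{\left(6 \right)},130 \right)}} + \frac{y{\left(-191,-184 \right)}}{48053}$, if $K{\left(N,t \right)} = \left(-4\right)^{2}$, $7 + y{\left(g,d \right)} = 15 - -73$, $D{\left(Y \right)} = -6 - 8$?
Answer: $- \frac{627427373}{384424} \approx -1632.1$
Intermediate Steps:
$D{\left(Y \right)} = -14$ ($D{\left(Y \right)} = -6 - 8 = -14$)
$y{\left(g,d \right)} = 81$ ($y{\left(g,d \right)} = -7 + \left(15 - -73\right) = -7 + \left(15 + 73\right) = -7 + 88 = 81$)
$K{\left(N,t \right)} = 16$
$- \frac{26114}{K{\left(D{\left(6 \right)},130 \right)}} + \frac{y{\left(-191,-184 \right)}}{48053} = - \frac{26114}{16} + \frac{81}{48053} = \left(-26114\right) \frac{1}{16} + 81 \cdot \frac{1}{48053} = - \frac{13057}{8} + \frac{81}{48053} = - \frac{627427373}{384424}$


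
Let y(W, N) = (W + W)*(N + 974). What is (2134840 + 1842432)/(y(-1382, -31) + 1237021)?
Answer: -3977272/1369431 ≈ -2.9043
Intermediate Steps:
y(W, N) = 2*W*(974 + N) (y(W, N) = (2*W)*(974 + N) = 2*W*(974 + N))
(2134840 + 1842432)/(y(-1382, -31) + 1237021) = (2134840 + 1842432)/(2*(-1382)*(974 - 31) + 1237021) = 3977272/(2*(-1382)*943 + 1237021) = 3977272/(-2606452 + 1237021) = 3977272/(-1369431) = 3977272*(-1/1369431) = -3977272/1369431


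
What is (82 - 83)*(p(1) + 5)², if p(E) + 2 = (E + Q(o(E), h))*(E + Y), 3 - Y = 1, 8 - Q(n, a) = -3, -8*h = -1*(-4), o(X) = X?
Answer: -1521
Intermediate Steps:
h = -½ (h = -(-1)*(-4)/8 = -⅛*4 = -½ ≈ -0.50000)
Q(n, a) = 11 (Q(n, a) = 8 - 1*(-3) = 8 + 3 = 11)
Y = 2 (Y = 3 - 1*1 = 3 - 1 = 2)
p(E) = -2 + (2 + E)*(11 + E) (p(E) = -2 + (E + 11)*(E + 2) = -2 + (11 + E)*(2 + E) = -2 + (2 + E)*(11 + E))
(82 - 83)*(p(1) + 5)² = (82 - 83)*((20 + 1² + 13*1) + 5)² = -((20 + 1 + 13) + 5)² = -(34 + 5)² = -1*39² = -1*1521 = -1521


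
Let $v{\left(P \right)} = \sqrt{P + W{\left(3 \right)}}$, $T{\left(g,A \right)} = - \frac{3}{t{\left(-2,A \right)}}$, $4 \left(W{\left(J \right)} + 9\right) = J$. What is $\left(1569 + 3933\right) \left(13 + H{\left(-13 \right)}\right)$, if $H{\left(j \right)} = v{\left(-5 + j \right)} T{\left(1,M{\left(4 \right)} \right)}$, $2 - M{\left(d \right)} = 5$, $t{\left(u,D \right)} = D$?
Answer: $71526 + 2751 i \sqrt{105} \approx 71526.0 + 28189.0 i$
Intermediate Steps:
$M{\left(d \right)} = -3$ ($M{\left(d \right)} = 2 - 5 = -3$)
$W{\left(J \right)} = -9 + \frac{J}{4}$
$T{\left(g,A \right)} = - \frac{3}{A}$
$v{\left(P \right)} = \sqrt{- \frac{33}{4} + P}$ ($v{\left(P \right)} = \sqrt{P + \left(-9 + \frac{1}{4} \cdot 3\right)} = \sqrt{P + \left(-9 + \frac{3}{4}\right)} = \sqrt{P - \frac{33}{4}} = \sqrt{- \frac{33}{4} + P}$)
$H{\left(j \right)} = \frac{\sqrt{-53 + 4 j}}{2}$ ($H{\left(j \right)} = \frac{\sqrt{-33 + 4 \left(-5 + j\right)}}{2} \left(- \frac{3}{-3}\right) = \frac{\sqrt{-33 + \left(-20 + 4 j\right)}}{2} \left(\left(-3\right) \left(- \frac{1}{3}\right)\right) = \frac{\sqrt{-53 + 4 j}}{2} \cdot 1 = \frac{\sqrt{-53 + 4 j}}{2}$)
$\left(1569 + 3933\right) \left(13 + H{\left(-13 \right)}\right) = \left(1569 + 3933\right) \left(13 + \frac{\sqrt{-53 + 4 \left(-13\right)}}{2}\right) = 5502 \left(13 + \frac{\sqrt{-53 - 52}}{2}\right) = 5502 \left(13 + \frac{\sqrt{-105}}{2}\right) = 5502 \left(13 + \frac{i \sqrt{105}}{2}\right) = 71526 + 2751 i \sqrt{105}$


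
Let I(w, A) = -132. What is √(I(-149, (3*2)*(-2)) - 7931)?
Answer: I*√8063 ≈ 89.794*I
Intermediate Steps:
√(I(-149, (3*2)*(-2)) - 7931) = √(-132 - 7931) = √(-8063) = I*√8063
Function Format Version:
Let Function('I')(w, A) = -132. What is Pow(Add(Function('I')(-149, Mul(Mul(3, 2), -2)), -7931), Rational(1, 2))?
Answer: Mul(I, Pow(8063, Rational(1, 2))) ≈ Mul(89.794, I)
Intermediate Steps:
Pow(Add(Function('I')(-149, Mul(Mul(3, 2), -2)), -7931), Rational(1, 2)) = Pow(Add(-132, -7931), Rational(1, 2)) = Pow(-8063, Rational(1, 2)) = Mul(I, Pow(8063, Rational(1, 2)))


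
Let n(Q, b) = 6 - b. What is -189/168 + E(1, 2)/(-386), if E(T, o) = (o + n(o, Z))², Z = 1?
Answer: -1933/1544 ≈ -1.2519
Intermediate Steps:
E(T, o) = (5 + o)² (E(T, o) = (o + (6 - 1*1))² = (o + (6 - 1))² = (o + 5)² = (5 + o)²)
-189/168 + E(1, 2)/(-386) = -189/168 + (5 + 2)²/(-386) = -189*1/168 + 7²*(-1/386) = -9/8 + 49*(-1/386) = -9/8 - 49/386 = -1933/1544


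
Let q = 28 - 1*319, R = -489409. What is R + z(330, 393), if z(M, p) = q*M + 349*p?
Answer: -448282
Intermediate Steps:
q = -291 (q = 28 - 319 = -291)
z(M, p) = -291*M + 349*p
R + z(330, 393) = -489409 + (-291*330 + 349*393) = -489409 + (-96030 + 137157) = -489409 + 41127 = -448282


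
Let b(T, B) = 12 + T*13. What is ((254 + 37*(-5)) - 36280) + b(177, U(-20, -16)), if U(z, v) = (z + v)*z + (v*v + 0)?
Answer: -33898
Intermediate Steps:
U(z, v) = v² + z*(v + z) (U(z, v) = (v + z)*z + (v² + 0) = z*(v + z) + v² = v² + z*(v + z))
b(T, B) = 12 + 13*T
((254 + 37*(-5)) - 36280) + b(177, U(-20, -16)) = ((254 + 37*(-5)) - 36280) + (12 + 13*177) = ((254 - 185) - 36280) + (12 + 2301) = (69 - 36280) + 2313 = -36211 + 2313 = -33898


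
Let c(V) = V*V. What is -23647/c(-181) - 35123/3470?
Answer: -1232719693/113680670 ≈ -10.844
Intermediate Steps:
c(V) = V²
-23647/c(-181) - 35123/3470 = -23647/((-181)²) - 35123/3470 = -23647/32761 - 35123*1/3470 = -23647*1/32761 - 35123/3470 = -23647/32761 - 35123/3470 = -1232719693/113680670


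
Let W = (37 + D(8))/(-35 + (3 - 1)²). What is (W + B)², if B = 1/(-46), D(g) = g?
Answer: 4414201/2033476 ≈ 2.1708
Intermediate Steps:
W = -45/31 (W = (37 + 8)/(-35 + (3 - 1)²) = 45/(-35 + 2²) = 45/(-35 + 4) = 45/(-31) = 45*(-1/31) = -45/31 ≈ -1.4516)
B = -1/46 ≈ -0.021739
(W + B)² = (-45/31 - 1/46)² = (-2101/1426)² = 4414201/2033476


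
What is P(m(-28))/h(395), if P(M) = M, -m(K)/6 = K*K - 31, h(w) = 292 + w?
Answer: -1506/229 ≈ -6.5764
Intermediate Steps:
m(K) = 186 - 6*K**2 (m(K) = -6*(K*K - 31) = -6*(K**2 - 31) = -6*(-31 + K**2) = 186 - 6*K**2)
P(m(-28))/h(395) = (186 - 6*(-28)**2)/(292 + 395) = (186 - 6*784)/687 = (186 - 4704)*(1/687) = -4518*1/687 = -1506/229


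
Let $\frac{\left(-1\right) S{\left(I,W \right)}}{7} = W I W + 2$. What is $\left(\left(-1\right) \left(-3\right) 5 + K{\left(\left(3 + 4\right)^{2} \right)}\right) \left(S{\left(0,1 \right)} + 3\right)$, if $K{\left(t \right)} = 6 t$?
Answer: $-3399$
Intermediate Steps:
$S{\left(I,W \right)} = -14 - 7 I W^{2}$ ($S{\left(I,W \right)} = - 7 \left(W I W + 2\right) = - 7 \left(I W W + 2\right) = - 7 \left(I W^{2} + 2\right) = - 7 \left(2 + I W^{2}\right) = -14 - 7 I W^{2}$)
$\left(\left(-1\right) \left(-3\right) 5 + K{\left(\left(3 + 4\right)^{2} \right)}\right) \left(S{\left(0,1 \right)} + 3\right) = \left(\left(-1\right) \left(-3\right) 5 + 6 \left(3 + 4\right)^{2}\right) \left(\left(-14 - 0 \cdot 1^{2}\right) + 3\right) = \left(3 \cdot 5 + 6 \cdot 7^{2}\right) \left(\left(-14 - 0 \cdot 1\right) + 3\right) = \left(15 + 6 \cdot 49\right) \left(\left(-14 + 0\right) + 3\right) = \left(15 + 294\right) \left(-14 + 3\right) = 309 \left(-11\right) = -3399$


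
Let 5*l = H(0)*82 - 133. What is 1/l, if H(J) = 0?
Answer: -5/133 ≈ -0.037594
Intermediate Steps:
l = -133/5 (l = (0*82 - 133)/5 = (0 - 133)/5 = (1/5)*(-133) = -133/5 ≈ -26.600)
1/l = 1/(-133/5) = -5/133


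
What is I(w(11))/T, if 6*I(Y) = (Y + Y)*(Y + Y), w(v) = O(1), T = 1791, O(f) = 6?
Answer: 8/597 ≈ 0.013400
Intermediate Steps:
w(v) = 6
I(Y) = 2*Y**2/3 (I(Y) = ((Y + Y)*(Y + Y))/6 = ((2*Y)*(2*Y))/6 = (4*Y**2)/6 = 2*Y**2/3)
I(w(11))/T = ((2/3)*6**2)/1791 = ((2/3)*36)*(1/1791) = 24*(1/1791) = 8/597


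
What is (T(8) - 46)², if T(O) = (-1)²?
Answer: 2025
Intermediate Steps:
T(O) = 1
(T(8) - 46)² = (1 - 46)² = (-45)² = 2025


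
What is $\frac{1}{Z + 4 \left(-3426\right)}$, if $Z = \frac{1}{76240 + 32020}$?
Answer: $- \frac{108260}{1483595039} \approx -7.2971 \cdot 10^{-5}$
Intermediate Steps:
$Z = \frac{1}{108260} \approx 9.237 \cdot 10^{-6}$
$\frac{1}{Z + 4 \left(-3426\right)} = \frac{1}{\frac{1}{108260} + 4 \left(-3426\right)} = \frac{1}{\frac{1}{108260} - 13704} = \frac{1}{- \frac{1483595039}{108260}} = - \frac{108260}{1483595039}$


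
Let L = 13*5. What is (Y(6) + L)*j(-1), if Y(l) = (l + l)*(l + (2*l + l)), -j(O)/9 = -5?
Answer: 15885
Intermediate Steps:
j(O) = 45 (j(O) = -9*(-5) = 45)
L = 65
Y(l) = 8*l² (Y(l) = (2*l)*(l + 3*l) = (2*l)*(4*l) = 8*l²)
(Y(6) + L)*j(-1) = (8*6² + 65)*45 = (8*36 + 65)*45 = (288 + 65)*45 = 353*45 = 15885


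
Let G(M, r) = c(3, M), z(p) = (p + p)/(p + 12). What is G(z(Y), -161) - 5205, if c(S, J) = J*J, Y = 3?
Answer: -130121/25 ≈ -5204.8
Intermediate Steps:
z(p) = 2*p/(12 + p) (z(p) = (2*p)/(12 + p) = 2*p/(12 + p))
c(S, J) = J²
G(M, r) = M²
G(z(Y), -161) - 5205 = (2*3/(12 + 3))² - 5205 = (2*3/15)² - 5205 = (2*3*(1/15))² - 5205 = (⅖)² - 5205 = 4/25 - 5205 = -130121/25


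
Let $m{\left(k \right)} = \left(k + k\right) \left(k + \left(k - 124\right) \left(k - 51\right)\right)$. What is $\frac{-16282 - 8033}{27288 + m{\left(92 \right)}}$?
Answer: $\frac{24315}{197192} \approx 0.12331$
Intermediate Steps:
$m{\left(k \right)} = 2 k \left(k + \left(-124 + k\right) \left(-51 + k\right)\right)$
$\frac{-16282 - 8033}{27288 + m{\left(92 \right)}} = \frac{-16282 - 8033}{27288 + 2 \cdot 92 \left(6324 + 92^{2} - 16008\right)} = - \frac{24315}{27288 + 2 \cdot 92 \left(6324 + 8464 - 16008\right)} = - \frac{24315}{27288 + 2 \cdot 92 \left(-1220\right)} = - \frac{24315}{27288 - 224480} = - \frac{24315}{-197192} = \left(-24315\right) \left(- \frac{1}{197192}\right) = \frac{24315}{197192}$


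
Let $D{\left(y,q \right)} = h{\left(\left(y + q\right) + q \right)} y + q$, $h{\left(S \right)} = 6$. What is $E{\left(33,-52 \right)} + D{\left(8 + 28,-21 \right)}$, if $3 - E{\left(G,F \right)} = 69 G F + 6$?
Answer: $118596$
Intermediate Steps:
$D{\left(y,q \right)} = q + 6 y$ ($D{\left(y,q \right)} = 6 y + q = q + 6 y$)
$E{\left(G,F \right)} = -3 - 69 F G$ ($E{\left(G,F \right)} = 3 - \left(69 G F + 6\right) = 3 - \left(69 F G + 6\right) = 3 - \left(6 + 69 F G\right) = -3 - 69 F G$)
$E{\left(33,-52 \right)} + D{\left(8 + 28,-21 \right)} = \left(-3 - \left(-3588\right) 33\right) - \left(21 - 6 \left(8 + 28\right)\right) = \left(-3 + 118404\right) + \left(-21 + 6 \cdot 36\right) = 118401 + \left(-21 + 216\right) = 118401 + 195 = 118596$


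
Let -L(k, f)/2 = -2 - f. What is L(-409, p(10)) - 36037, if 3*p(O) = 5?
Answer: -108089/3 ≈ -36030.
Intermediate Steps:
p(O) = 5/3 (p(O) = (1/3)*5 = 5/3)
L(k, f) = 4 + 2*f (L(k, f) = -2*(-2 - f) = 4 + 2*f)
L(-409, p(10)) - 36037 = (4 + 2*(5/3)) - 36037 = (4 + 10/3) - 36037 = 22/3 - 36037 = -108089/3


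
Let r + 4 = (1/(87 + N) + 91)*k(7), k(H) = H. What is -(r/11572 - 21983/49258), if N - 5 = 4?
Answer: 973978343/2487331968 ≈ 0.39158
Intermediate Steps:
N = 9 (N = 5 + 4 = 9)
r = 60775/96 (r = -4 + (1/(87 + 9) + 91)*7 = -4 + (1/96 + 91)*7 = -4 + (8737/96)*7 = -4 + 61159/96 = 60775/96 ≈ 633.07)
-(r/11572 - 21983/49258) = -((60775/96)/11572 - 21983/49258) = -((60775/96)*(1/11572) - 21983*1/49258) = -(5525/100992 - 21983/49258) = -1*(-973978343/2487331968) = 973978343/2487331968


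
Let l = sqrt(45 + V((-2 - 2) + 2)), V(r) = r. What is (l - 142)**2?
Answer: (142 - sqrt(43))**2 ≈ 18345.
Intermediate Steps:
l = sqrt(43) (l = sqrt(45 + ((-2 - 2) + 2)) = sqrt(45 + (-4 + 2)) = sqrt(45 - 2) = sqrt(43) ≈ 6.5574)
(l - 142)**2 = (sqrt(43) - 142)**2 = (-142 + sqrt(43))**2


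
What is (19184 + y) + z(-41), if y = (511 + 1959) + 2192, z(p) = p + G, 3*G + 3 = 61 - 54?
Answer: 71419/3 ≈ 23806.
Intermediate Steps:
G = 4/3 (G = -1 + (61 - 54)/3 = -1 + (⅓)*7 = -1 + 7/3 = 4/3 ≈ 1.3333)
z(p) = 4/3 + p (z(p) = p + 4/3 = 4/3 + p)
y = 4662 (y = 2470 + 2192 = 4662)
(19184 + y) + z(-41) = (19184 + 4662) + (4/3 - 41) = 23846 - 119/3 = 71419/3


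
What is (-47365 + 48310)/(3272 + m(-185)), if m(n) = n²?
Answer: 315/12499 ≈ 0.025202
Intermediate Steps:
(-47365 + 48310)/(3272 + m(-185)) = (-47365 + 48310)/(3272 + (-185)²) = 945/(3272 + 34225) = 945/37497 = 945*(1/37497) = 315/12499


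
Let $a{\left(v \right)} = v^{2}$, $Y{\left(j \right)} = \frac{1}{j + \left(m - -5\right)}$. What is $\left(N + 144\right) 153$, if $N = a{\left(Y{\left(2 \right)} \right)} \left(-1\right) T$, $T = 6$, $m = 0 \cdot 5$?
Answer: $\frac{1078650}{49} \approx 22013.0$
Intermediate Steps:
$m = 0$
$Y{\left(j \right)} = \frac{1}{5 + j}$ ($Y{\left(j \right)} = \frac{1}{j + \left(0 - -5\right)} = \frac{1}{j + \left(0 + 5\right)} = \frac{1}{j + 5} = \frac{1}{5 + j}$)
$N = - \frac{6}{49}$ ($N = \left(\frac{1}{5 + 2}\right)^{2} \left(-1\right) 6 = \left(\frac{1}{7}\right)^{2} \left(-1\right) 6 = \frac{1}{49} \left(-1\right) 6 = \left(- \frac{1}{49}\right) 6 = - \frac{6}{49} \approx -0.12245$)
$\left(N + 144\right) 153 = \left(- \frac{6}{49} + 144\right) 153 = \frac{7050}{49} \cdot 153 = \frac{1078650}{49}$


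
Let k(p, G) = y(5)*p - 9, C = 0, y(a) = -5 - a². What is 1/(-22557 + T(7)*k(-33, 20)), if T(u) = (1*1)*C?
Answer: -1/22557 ≈ -4.4332e-5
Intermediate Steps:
k(p, G) = -9 - 30*p (k(p, G) = (-5 - 1*5²)*p - 9 = (-5 - 1*25)*p - 9 = (-5 - 25)*p - 9 = -30*p - 9 = -9 - 30*p)
T(u) = 0 (T(u) = (1*1)*0 = 1*0 = 0)
1/(-22557 + T(7)*k(-33, 20)) = 1/(-22557 + 0*(-9 - 30*(-33))) = 1/(-22557 + 0*(-9 + 990)) = 1/(-22557 + 0*981) = 1/(-22557 + 0) = 1/(-22557) = -1/22557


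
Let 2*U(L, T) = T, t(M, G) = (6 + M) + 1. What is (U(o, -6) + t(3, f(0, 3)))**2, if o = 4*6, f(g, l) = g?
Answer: 49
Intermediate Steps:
o = 24
t(M, G) = 7 + M
U(L, T) = T/2
(U(o, -6) + t(3, f(0, 3)))**2 = ((1/2)*(-6) + (7 + 3))**2 = (-3 + 10)**2 = 7**2 = 49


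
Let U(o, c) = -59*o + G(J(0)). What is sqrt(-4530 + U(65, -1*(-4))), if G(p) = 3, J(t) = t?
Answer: I*sqrt(8362) ≈ 91.444*I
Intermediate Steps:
U(o, c) = 3 - 59*o (U(o, c) = -59*o + 3 = 3 - 59*o)
sqrt(-4530 + U(65, -1*(-4))) = sqrt(-4530 + (3 - 59*65)) = sqrt(-4530 + (3 - 3835)) = sqrt(-4530 - 3832) = sqrt(-8362) = I*sqrt(8362)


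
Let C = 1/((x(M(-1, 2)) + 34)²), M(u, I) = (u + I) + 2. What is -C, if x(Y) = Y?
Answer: -1/1369 ≈ -0.00073046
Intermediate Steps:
M(u, I) = 2 + I + u (M(u, I) = (I + u) + 2 = 2 + I + u)
C = 1/1369 (C = 1/(((2 + 2 - 1) + 34)²) = 1/((3 + 34)²) = 1/(37²) = 1/1369 ≈ 0.00073046)
-C = -1*1/1369 = -1/1369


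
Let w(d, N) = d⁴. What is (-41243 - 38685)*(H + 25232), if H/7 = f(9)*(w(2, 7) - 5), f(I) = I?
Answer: -2072133400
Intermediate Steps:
H = 693 (H = 7*(9*(2⁴ - 5)) = 7*(9*(16 - 5)) = 7*(9*11) = 7*99 = 693)
(-41243 - 38685)*(H + 25232) = (-41243 - 38685)*(693 + 25232) = -79928*25925 = -2072133400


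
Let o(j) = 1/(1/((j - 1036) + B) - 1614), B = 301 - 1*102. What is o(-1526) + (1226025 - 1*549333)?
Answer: 2580824112673/3813883 ≈ 6.7669e+5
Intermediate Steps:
B = 199 (B = 301 - 102 = 199)
o(j) = 1/(-1614 + 1/(-837 + j)) (o(j) = 1/(1/((j - 1036) + 199) - 1614) = 1/(1/((-1036 + j) + 199) - 1614) = 1/(1/(-837 + j) - 1614) = 1/(-1614 + 1/(-837 + j)))
o(-1526) + (1226025 - 1*549333) = (837 - 1*(-1526))/(-1350919 + 1614*(-1526)) + (1226025 - 1*549333) = (837 + 1526)/(-1350919 - 2462964) + (1226025 - 549333) = 2363/(-3813883) + 676692 = -1/3813883*2363 + 676692 = -2363/3813883 + 676692 = 2580824112673/3813883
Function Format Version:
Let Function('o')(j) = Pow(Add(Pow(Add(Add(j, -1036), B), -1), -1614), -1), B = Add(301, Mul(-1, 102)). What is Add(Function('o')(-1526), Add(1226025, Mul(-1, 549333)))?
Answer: Rational(2580824112673, 3813883) ≈ 6.7669e+5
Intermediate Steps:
B = 199 (B = Add(301, -102) = 199)
Function('o')(j) = Pow(Add(-1614, Pow(Add(-837, j), -1)), -1) (Function('o')(j) = Pow(Add(Pow(Add(Add(j, -1036), 199), -1), -1614), -1) = Pow(Add(Pow(Add(Add(-1036, j), 199), -1), -1614), -1) = Pow(Add(Pow(Add(-837, j), -1), -1614), -1) = Pow(Add(-1614, Pow(Add(-837, j), -1)), -1))
Add(Function('o')(-1526), Add(1226025, Mul(-1, 549333))) = Add(Mul(Pow(Add(-1350919, Mul(1614, -1526)), -1), Add(837, Mul(-1, -1526))), Add(1226025, Mul(-1, 549333))) = Add(Mul(Pow(Add(-1350919, -2462964), -1), Add(837, 1526)), Add(1226025, -549333)) = Add(Mul(Pow(-3813883, -1), 2363), 676692) = Add(Mul(Rational(-1, 3813883), 2363), 676692) = Add(Rational(-2363, 3813883), 676692) = Rational(2580824112673, 3813883)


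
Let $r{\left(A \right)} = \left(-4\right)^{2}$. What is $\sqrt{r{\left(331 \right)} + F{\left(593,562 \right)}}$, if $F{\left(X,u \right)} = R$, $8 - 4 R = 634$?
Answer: $\frac{i \sqrt{562}}{2} \approx 11.853 i$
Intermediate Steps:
$R = - \frac{313}{2}$ ($R = 2 - \frac{317}{2} = - \frac{313}{2} \approx -156.5$)
$F{\left(X,u \right)} = - \frac{313}{2}$
$r{\left(A \right)} = 16$
$\sqrt{r{\left(331 \right)} + F{\left(593,562 \right)}} = \sqrt{16 - \frac{313}{2}} = \sqrt{- \frac{281}{2}} = \frac{i \sqrt{562}}{2}$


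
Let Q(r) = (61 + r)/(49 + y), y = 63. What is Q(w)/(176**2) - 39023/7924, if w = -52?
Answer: -690729035/140259328 ≈ -4.9247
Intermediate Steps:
Q(r) = 61/112 + r/112 (Q(r) = (61 + r)/(49 + 63) = (61 + r)/112 = (61 + r)*(1/112) = 61/112 + r/112)
Q(w)/(176**2) - 39023/7924 = (61/112 + (1/112)*(-52))/(176**2) - 39023/7924 = (61/112 - 13/28)/30976 - 39023*1/7924 = (9/112)*(1/30976) - 39023/7924 = 9/3469312 - 39023/7924 = -690729035/140259328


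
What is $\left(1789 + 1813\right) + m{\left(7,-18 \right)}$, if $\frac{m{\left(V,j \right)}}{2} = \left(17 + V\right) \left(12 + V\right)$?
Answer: $4514$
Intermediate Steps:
$m{\left(V,j \right)} = 2 \left(12 + V\right) \left(17 + V\right)$ ($m{\left(V,j \right)} = 2 \left(17 + V\right) \left(12 + V\right) = 2 \left(12 + V\right) \left(17 + V\right)$)
$\left(1789 + 1813\right) + m{\left(7,-18 \right)} = \left(1789 + 1813\right) + \left(408 + 2 \cdot 7^{2} + 58 \cdot 7\right) = 3602 + \left(408 + 2 \cdot 49 + 406\right) = 3602 + \left(408 + 98 + 406\right) = 3602 + 912 = 4514$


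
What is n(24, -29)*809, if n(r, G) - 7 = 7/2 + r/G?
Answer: 453849/58 ≈ 7825.0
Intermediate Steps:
n(r, G) = 21/2 + r/G (n(r, G) = 7 + (7/2 + r/G) = 21/2 + r/G)
n(24, -29)*809 = (21/2 + 24/(-29))*809 = (21/2 + 24*(-1/29))*809 = (21/2 - 24/29)*809 = (561/58)*809 = 453849/58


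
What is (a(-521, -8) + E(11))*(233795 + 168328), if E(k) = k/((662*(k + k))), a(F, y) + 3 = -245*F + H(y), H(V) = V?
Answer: 67953727086291/1324 ≈ 5.1325e+10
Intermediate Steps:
a(F, y) = -3 + y - 245*F (a(F, y) = -3 + (-245*F + y) = -3 + (y - 245*F) = -3 + y - 245*F)
E(k) = 1/1324 (E(k) = k/((662*(2*k))) = k/((1324*k)) = k*(1/(1324*k)) = 1/1324)
(a(-521, -8) + E(11))*(233795 + 168328) = ((-3 - 8 - 245*(-521)) + 1/1324)*(233795 + 168328) = ((-3 - 8 + 127645) + 1/1324)*402123 = (127634 + 1/1324)*402123 = (168987417/1324)*402123 = 67953727086291/1324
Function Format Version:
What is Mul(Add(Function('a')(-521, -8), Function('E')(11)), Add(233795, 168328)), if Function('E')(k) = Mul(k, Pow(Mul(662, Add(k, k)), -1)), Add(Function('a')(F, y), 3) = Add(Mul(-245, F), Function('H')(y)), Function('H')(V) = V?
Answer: Rational(67953727086291, 1324) ≈ 5.1325e+10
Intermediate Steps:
Function('a')(F, y) = Add(-3, y, Mul(-245, F)) (Function('a')(F, y) = Add(-3, Add(Mul(-245, F), y)) = Add(-3, Add(y, Mul(-245, F))) = Add(-3, y, Mul(-245, F)))
Function('E')(k) = Rational(1, 1324) (Function('E')(k) = Mul(k, Pow(Mul(662, Mul(2, k)), -1)) = Mul(k, Pow(Mul(1324, k), -1)) = Mul(k, Mul(Rational(1, 1324), Pow(k, -1))) = Rational(1, 1324))
Mul(Add(Function('a')(-521, -8), Function('E')(11)), Add(233795, 168328)) = Mul(Add(Add(-3, -8, Mul(-245, -521)), Rational(1, 1324)), Add(233795, 168328)) = Mul(Add(Add(-3, -8, 127645), Rational(1, 1324)), 402123) = Mul(Add(127634, Rational(1, 1324)), 402123) = Mul(Rational(168987417, 1324), 402123) = Rational(67953727086291, 1324)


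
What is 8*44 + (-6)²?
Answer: 388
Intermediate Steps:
8*44 + (-6)² = 352 + 36 = 388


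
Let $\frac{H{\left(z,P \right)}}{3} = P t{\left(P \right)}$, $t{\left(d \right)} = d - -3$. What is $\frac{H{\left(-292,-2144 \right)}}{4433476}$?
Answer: $\frac{3442728}{1108369} \approx 3.1061$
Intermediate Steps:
$t{\left(d \right)} = 3 + d$ ($t{\left(d \right)} = d + 3 = 3 + d$)
$H{\left(z,P \right)} = 3 P \left(3 + P\right)$
$\frac{H{\left(-292,-2144 \right)}}{4433476} = \frac{3 \left(-2144\right) \left(3 - 2144\right)}{4433476} = 3 \left(-2144\right) \left(-2141\right) \frac{1}{4433476} = 13770912 \cdot \frac{1}{4433476} = \frac{3442728}{1108369}$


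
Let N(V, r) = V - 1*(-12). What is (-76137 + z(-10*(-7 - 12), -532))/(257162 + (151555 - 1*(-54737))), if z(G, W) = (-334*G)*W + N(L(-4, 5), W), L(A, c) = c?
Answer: 16842300/231727 ≈ 72.682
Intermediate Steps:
N(V, r) = 12 + V (N(V, r) = V + 12 = 12 + V)
z(G, W) = 17 - 334*G*W (z(G, W) = (-334*G)*W + (12 + 5) = -334*G*W + 17 = 17 - 334*G*W)
(-76137 + z(-10*(-7 - 12), -532))/(257162 + (151555 - 1*(-54737))) = (-76137 + (17 - 334*(-10*(-7 - 12))*(-532)))/(257162 + (151555 - 1*(-54737))) = (-76137 + (17 - 334*(-10*(-19))*(-532)))/(257162 + (151555 + 54737)) = (-76137 + (17 - 334*190*(-532)))/(257162 + 206292) = (-76137 + (17 + 33760720))/463454 = (-76137 + 33760737)*(1/463454) = 33684600*(1/463454) = 16842300/231727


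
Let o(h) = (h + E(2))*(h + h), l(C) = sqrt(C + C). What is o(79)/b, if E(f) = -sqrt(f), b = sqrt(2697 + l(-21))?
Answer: 158*(79 - sqrt(2))/sqrt(2697 + I*sqrt(42)) ≈ 236.05 - 0.2836*I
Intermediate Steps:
l(C) = sqrt(2)*sqrt(C) (l(C) = sqrt(2*C) = sqrt(2)*sqrt(C))
b = sqrt(2697 + I*sqrt(42)) (b = sqrt(2697 + sqrt(2)*sqrt(-21)) = sqrt(2697 + sqrt(2)*(I*sqrt(21))) = sqrt(2697 + I*sqrt(42)) ≈ 51.933 + 0.0624*I)
o(h) = 2*h*(h - sqrt(2)) (o(h) = (h - sqrt(2))*(h + h) = (h - sqrt(2))*(2*h) = 2*h*(h - sqrt(2)))
o(79)/b = (2*79*(79 - sqrt(2)))/(sqrt(2697 + I*sqrt(42))) = (12482 - 158*sqrt(2))/sqrt(2697 + I*sqrt(42))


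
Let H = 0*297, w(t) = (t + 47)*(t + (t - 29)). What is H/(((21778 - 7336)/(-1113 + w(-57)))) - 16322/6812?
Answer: -8161/3406 ≈ -2.3961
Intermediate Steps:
w(t) = (-29 + 2*t)*(47 + t) (w(t) = (47 + t)*(t + (-29 + t)) = (47 + t)*(-29 + 2*t) = (-29 + 2*t)*(47 + t))
H = 0
H/(((21778 - 7336)/(-1113 + w(-57)))) - 16322/6812 = 0/(((21778 - 7336)/(-1113 + (-1363 + 2*(-57)**2 + 65*(-57))))) - 16322/6812 = 0/((14442/(-1113 + (-1363 + 2*3249 - 3705)))) - 16322*1/6812 = 0/((14442/(-1113 + (-1363 + 6498 - 3705)))) - 8161/3406 = 0/((14442/(-1113 + 1430))) - 8161/3406 = 0/((14442/317)) - 8161/3406 = 0/((14442*(1/317))) - 8161/3406 = 0/(14442/317) - 8161/3406 = 0*(317/14442) - 8161/3406 = 0 - 8161/3406 = -8161/3406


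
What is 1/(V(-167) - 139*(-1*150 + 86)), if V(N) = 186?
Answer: 1/9082 ≈ 0.00011011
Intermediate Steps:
1/(V(-167) - 139*(-1*150 + 86)) = 1/(186 - 139*(-1*150 + 86)) = 1/(186 - 139*(-150 + 86)) = 1/(186 - 139*(-64)) = 1/(186 + 8896) = 1/9082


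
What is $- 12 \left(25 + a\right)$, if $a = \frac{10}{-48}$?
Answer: $- \frac{595}{2} \approx -297.5$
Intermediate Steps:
$a = - \frac{5}{24}$ ($a = 10 \left(- \frac{1}{48}\right) = - \frac{5}{24} \approx -0.20833$)
$- 12 \left(25 + a\right) = - 12 \left(25 - \frac{5}{24}\right) = \left(-12\right) \frac{595}{24} = - \frac{595}{2}$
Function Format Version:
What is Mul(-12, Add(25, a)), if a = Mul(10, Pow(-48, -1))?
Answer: Rational(-595, 2) ≈ -297.50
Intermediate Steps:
a = Rational(-5, 24) (a = Mul(10, Rational(-1, 48)) = Rational(-5, 24) ≈ -0.20833)
Mul(-12, Add(25, a)) = Mul(-12, Add(25, Rational(-5, 24))) = Mul(-12, Rational(595, 24)) = Rational(-595, 2)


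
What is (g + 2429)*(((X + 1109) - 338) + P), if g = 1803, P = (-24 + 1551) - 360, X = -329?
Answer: 6809288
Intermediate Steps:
P = 1167 (P = 1527 - 360 = 1167)
(g + 2429)*(((X + 1109) - 338) + P) = (1803 + 2429)*(((-329 + 1109) - 338) + 1167) = 4232*((780 - 338) + 1167) = 4232*(442 + 1167) = 4232*1609 = 6809288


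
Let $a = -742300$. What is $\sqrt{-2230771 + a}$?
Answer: $i \sqrt{2973071} \approx 1724.3 i$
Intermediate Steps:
$\sqrt{-2230771 + a} = \sqrt{-2230771 - 742300} = \sqrt{-2973071} = i \sqrt{2973071}$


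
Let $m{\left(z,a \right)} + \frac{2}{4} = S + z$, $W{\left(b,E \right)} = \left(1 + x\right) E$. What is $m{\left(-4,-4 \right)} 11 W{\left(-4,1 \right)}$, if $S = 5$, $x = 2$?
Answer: $\frac{33}{2} \approx 16.5$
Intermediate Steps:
$W{\left(b,E \right)} = 3 E$ ($W{\left(b,E \right)} = \left(1 + 2\right) E = 3 E$)
$m{\left(z,a \right)} = \frac{9}{2} + z$ ($m{\left(z,a \right)} = - \frac{1}{2} + \left(5 + z\right) = \frac{9}{2} + z$)
$m{\left(-4,-4 \right)} 11 W{\left(-4,1 \right)} = \left(\frac{9}{2} - 4\right) 11 \cdot 3 \cdot 1 = \frac{1}{2} \cdot 11 \cdot 3 = \frac{11}{2} \cdot 3 = \frac{33}{2}$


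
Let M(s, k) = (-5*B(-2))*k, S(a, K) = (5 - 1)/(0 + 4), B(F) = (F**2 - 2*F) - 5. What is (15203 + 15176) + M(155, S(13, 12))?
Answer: 30364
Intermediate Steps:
B(F) = -5 + F**2 - 2*F
S(a, K) = 1 (S(a, K) = 4/4 = 4*(1/4) = 1)
M(s, k) = -15*k (M(s, k) = (-5*(-5 + (-2)**2 - 2*(-2)))*k = (-5*(-5 + 4 + 4))*k = (-5*3)*k = -15*k)
(15203 + 15176) + M(155, S(13, 12)) = (15203 + 15176) - 15*1 = 30379 - 15 = 30364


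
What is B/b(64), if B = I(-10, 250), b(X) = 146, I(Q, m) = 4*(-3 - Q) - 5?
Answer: 23/146 ≈ 0.15753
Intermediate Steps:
I(Q, m) = -17 - 4*Q (I(Q, m) = (-12 - 4*Q) - 5 = -17 - 4*Q)
B = 23 (B = -17 - 4*(-10) = -17 + 40 = 23)
B/b(64) = 23/146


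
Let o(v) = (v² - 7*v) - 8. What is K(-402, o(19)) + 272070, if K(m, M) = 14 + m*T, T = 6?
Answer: 269672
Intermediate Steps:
o(v) = -8 + v² - 7*v
K(m, M) = 14 + 6*m (K(m, M) = 14 + m*6 = 14 + 6*m)
K(-402, o(19)) + 272070 = (14 + 6*(-402)) + 272070 = (14 - 2412) + 272070 = -2398 + 272070 = 269672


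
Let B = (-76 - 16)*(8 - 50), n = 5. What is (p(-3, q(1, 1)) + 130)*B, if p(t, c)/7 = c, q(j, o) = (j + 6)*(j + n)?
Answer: 1638336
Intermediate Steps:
q(j, o) = (5 + j)*(6 + j) (q(j, o) = (j + 6)*(j + 5) = (6 + j)*(5 + j) = (5 + j)*(6 + j))
B = 3864 (B = -92*(-42) = 3864)
p(t, c) = 7*c
(p(-3, q(1, 1)) + 130)*B = (7*(30 + 1² + 11*1) + 130)*3864 = (7*(30 + 1 + 11) + 130)*3864 = (7*42 + 130)*3864 = (294 + 130)*3864 = 424*3864 = 1638336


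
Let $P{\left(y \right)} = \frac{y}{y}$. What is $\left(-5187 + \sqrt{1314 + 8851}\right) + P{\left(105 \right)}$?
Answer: $-5186 + \sqrt{10165} \approx -5085.2$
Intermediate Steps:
$P{\left(y \right)} = 1$
$\left(-5187 + \sqrt{1314 + 8851}\right) + P{\left(105 \right)} = \left(-5187 + \sqrt{1314 + 8851}\right) + 1 = \left(-5187 + \sqrt{10165}\right) + 1 = -5186 + \sqrt{10165}$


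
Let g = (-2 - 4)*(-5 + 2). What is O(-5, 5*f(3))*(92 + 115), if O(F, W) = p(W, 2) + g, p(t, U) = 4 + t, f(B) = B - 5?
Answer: 2484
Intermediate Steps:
f(B) = -5 + B
g = 18 (g = -6*(-3) = 18)
O(F, W) = 22 + W (O(F, W) = (4 + W) + 18 = 22 + W)
O(-5, 5*f(3))*(92 + 115) = (22 + 5*(-5 + 3))*(92 + 115) = (22 + 5*(-2))*207 = (22 - 10)*207 = 12*207 = 2484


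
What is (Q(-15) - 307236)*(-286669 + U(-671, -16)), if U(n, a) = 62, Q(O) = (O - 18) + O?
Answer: 88069745388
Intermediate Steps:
Q(O) = -18 + 2*O (Q(O) = (-18 + O) + O = -18 + 2*O)
(Q(-15) - 307236)*(-286669 + U(-671, -16)) = ((-18 + 2*(-15)) - 307236)*(-286669 + 62) = ((-18 - 30) - 307236)*(-286607) = (-48 - 307236)*(-286607) = -307284*(-286607) = 88069745388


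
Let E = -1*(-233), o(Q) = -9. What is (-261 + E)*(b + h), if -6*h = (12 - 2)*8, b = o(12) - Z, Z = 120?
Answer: 11956/3 ≈ 3985.3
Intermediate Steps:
E = 233
b = -129 (b = -9 - 1*120 = -9 - 120 = -129)
h = -40/3 (h = -(12 - 2)*8/6 = -5*8/3 = -1/6*80 = -40/3 ≈ -13.333)
(-261 + E)*(b + h) = (-261 + 233)*(-129 - 40/3) = -28*(-427/3) = 11956/3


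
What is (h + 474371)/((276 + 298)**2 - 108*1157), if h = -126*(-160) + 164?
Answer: 98939/40904 ≈ 2.4188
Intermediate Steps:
h = 20324 (h = 20160 + 164 = 20324)
(h + 474371)/((276 + 298)**2 - 108*1157) = (20324 + 474371)/((276 + 298)**2 - 108*1157) = 494695/(574**2 - 124956) = 494695/(329476 - 124956) = 494695/204520 = 494695*(1/204520) = 98939/40904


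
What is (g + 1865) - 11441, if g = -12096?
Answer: -21672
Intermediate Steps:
(g + 1865) - 11441 = (-12096 + 1865) - 11441 = -10231 - 11441 = -21672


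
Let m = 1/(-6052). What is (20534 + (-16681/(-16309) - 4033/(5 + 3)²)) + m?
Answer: 32330070862579/1579233088 ≈ 20472.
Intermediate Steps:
m = -1/6052 ≈ -0.00016523
(20534 + (-16681/(-16309) - 4033/(5 + 3)²)) + m = (20534 + (-16681/(-16309) - 4033/(5 + 3)²)) - 1/6052 = (20534 + (-16681*(-1/16309) - 4033/(8²))) - 1/6052 = (20534 + (16681/16309 - 4033/64)) - 1/6052 = (20534 - 64706613/1043776) - 1/6052 = 21368189771/1043776 - 1/6052 = 32330070862579/1579233088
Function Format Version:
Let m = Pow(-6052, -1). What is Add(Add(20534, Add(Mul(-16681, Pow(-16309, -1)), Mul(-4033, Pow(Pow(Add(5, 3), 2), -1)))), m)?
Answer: Rational(32330070862579, 1579233088) ≈ 20472.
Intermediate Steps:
m = Rational(-1, 6052) ≈ -0.00016523
Add(Add(20534, Add(Mul(-16681, Pow(-16309, -1)), Mul(-4033, Pow(Pow(Add(5, 3), 2), -1)))), m) = Add(Add(20534, Add(Mul(-16681, Pow(-16309, -1)), Mul(-4033, Pow(Pow(Add(5, 3), 2), -1)))), Rational(-1, 6052)) = Add(Add(20534, Add(Mul(-16681, Rational(-1, 16309)), Mul(-4033, Pow(Pow(8, 2), -1)))), Rational(-1, 6052)) = Add(Add(20534, Add(Rational(16681, 16309), Mul(-4033, Pow(64, -1)))), Rational(-1, 6052)) = Add(Add(20534, Add(Rational(16681, 16309), Mul(-4033, Rational(1, 64)))), Rational(-1, 6052)) = Add(Add(20534, Add(Rational(16681, 16309), Rational(-4033, 64))), Rational(-1, 6052)) = Add(Add(20534, Rational(-64706613, 1043776)), Rational(-1, 6052)) = Add(Rational(21368189771, 1043776), Rational(-1, 6052)) = Rational(32330070862579, 1579233088)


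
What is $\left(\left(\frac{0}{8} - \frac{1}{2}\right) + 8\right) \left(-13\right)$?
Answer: $- \frac{195}{2} \approx -97.5$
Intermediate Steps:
$\left(\left(\frac{0}{8} - \frac{1}{2}\right) + 8\right) \left(-13\right) = \left(\left(0 \cdot \frac{1}{8} - \frac{1}{2}\right) + 8\right) \left(-13\right) = \left(\left(0 - \frac{1}{2}\right) + 8\right) \left(-13\right) = \left(- \frac{1}{2} + 8\right) \left(-13\right) = \frac{15}{2} \left(-13\right) = - \frac{195}{2}$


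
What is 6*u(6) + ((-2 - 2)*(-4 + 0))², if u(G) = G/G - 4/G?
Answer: 258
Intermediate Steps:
u(G) = 1 - 4/G
6*u(6) + ((-2 - 2)*(-4 + 0))² = 6*((-4 + 6)/6) + ((-2 - 2)*(-4 + 0))² = 6*((⅙)*2) + (-4*(-4))² = 6*(⅓) + 16² = 2 + 256 = 258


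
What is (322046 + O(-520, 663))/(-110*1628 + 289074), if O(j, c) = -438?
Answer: 160804/54997 ≈ 2.9239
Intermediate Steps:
(322046 + O(-520, 663))/(-110*1628 + 289074) = (322046 - 438)/(-110*1628 + 289074) = 321608/(-179080 + 289074) = 321608/109994 = 321608*(1/109994) = 160804/54997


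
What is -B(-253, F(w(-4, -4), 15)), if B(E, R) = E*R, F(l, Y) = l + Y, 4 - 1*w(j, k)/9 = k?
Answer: 22011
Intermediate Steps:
w(j, k) = 36 - 9*k
F(l, Y) = Y + l
-B(-253, F(w(-4, -4), 15)) = -(-253)*(15 + (36 - 9*(-4))) = -(-253)*(15 + (36 + 36)) = -(-253)*(15 + 72) = -(-253)*87 = -1*(-22011) = 22011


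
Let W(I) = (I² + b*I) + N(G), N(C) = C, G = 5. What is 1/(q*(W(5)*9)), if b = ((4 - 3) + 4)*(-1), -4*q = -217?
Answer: 4/9765 ≈ 0.00040963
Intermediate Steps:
q = 217/4 (q = -¼*(-217) = 217/4 ≈ 54.250)
b = -5 (b = (1 + 4)*(-1) = 5*(-1) = -5)
W(I) = 5 + I² - 5*I (W(I) = (I² - 5*I) + 5 = 5 + I² - 5*I)
1/(q*(W(5)*9)) = 1/(217*((5 + 5² - 5*5)*9)/4) = 1/(217*((5 + 25 - 25)*9)/4) = 1/(217*(5*9)/4) = 1/((217/4)*45) = 1/(9765/4) = 4/9765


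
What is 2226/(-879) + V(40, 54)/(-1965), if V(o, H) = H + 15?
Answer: -492749/191915 ≈ -2.5675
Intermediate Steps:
V(o, H) = 15 + H
2226/(-879) + V(40, 54)/(-1965) = 2226/(-879) + (15 + 54)/(-1965) = 2226*(-1/879) + 69*(-1/1965) = -742/293 - 23/655 = -492749/191915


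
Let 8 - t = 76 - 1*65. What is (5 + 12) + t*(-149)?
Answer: 464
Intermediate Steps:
t = -3 (t = 8 - (76 - 1*65) = 8 - (76 - 65) = 8 - 1*11 = 8 - 11 = -3)
(5 + 12) + t*(-149) = (5 + 12) - 3*(-149) = 17 + 447 = 464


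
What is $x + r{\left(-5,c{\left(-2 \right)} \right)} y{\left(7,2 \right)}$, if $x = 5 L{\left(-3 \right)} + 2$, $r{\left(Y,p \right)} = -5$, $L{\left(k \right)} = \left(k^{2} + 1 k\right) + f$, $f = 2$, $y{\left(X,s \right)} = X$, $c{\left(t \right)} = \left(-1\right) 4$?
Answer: $7$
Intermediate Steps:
$c{\left(t \right)} = -4$
$L{\left(k \right)} = 2 + k + k^{2}$ ($L{\left(k \right)} = \left(k^{2} + 1 k\right) + 2 = \left(k^{2} + k\right) + 2 = \left(k + k^{2}\right) + 2 = 2 + k + k^{2}$)
$x = 42$ ($x = 5 \left(2 - 3 + \left(-3\right)^{2}\right) + 2 = 5 \left(2 - 3 + 9\right) + 2 = 5 \cdot 8 + 2 = 40 + 2 = 42$)
$x + r{\left(-5,c{\left(-2 \right)} \right)} y{\left(7,2 \right)} = 42 - 35 = 7$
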